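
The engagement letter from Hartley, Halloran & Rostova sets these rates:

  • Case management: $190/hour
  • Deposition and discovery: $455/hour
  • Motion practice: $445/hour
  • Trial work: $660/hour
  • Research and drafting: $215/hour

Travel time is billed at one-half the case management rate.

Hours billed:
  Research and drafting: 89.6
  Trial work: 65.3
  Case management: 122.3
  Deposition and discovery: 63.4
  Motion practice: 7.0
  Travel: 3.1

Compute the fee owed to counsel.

Case management: 122.3 × $190 = $23,237.00
Deposition and discovery: 63.4 × $455 = $28,847.00
Motion practice: 7.0 × $445 = $3,115.00
Trial work: 65.3 × $660 = $43,098.00
Research and drafting: 89.6 × $215 = $19,264.00
Subtotal: $23,237.00 + $28,847.00 + $3,115.00 + $43,098.00 + $19,264.00 = $117,561.00
Travel: 3.1 × ($190 ÷ 2) = 3.1 × $95.00 = $294.50
Total: $117,561.00 + $294.50 = $117,855.50

$117,855.50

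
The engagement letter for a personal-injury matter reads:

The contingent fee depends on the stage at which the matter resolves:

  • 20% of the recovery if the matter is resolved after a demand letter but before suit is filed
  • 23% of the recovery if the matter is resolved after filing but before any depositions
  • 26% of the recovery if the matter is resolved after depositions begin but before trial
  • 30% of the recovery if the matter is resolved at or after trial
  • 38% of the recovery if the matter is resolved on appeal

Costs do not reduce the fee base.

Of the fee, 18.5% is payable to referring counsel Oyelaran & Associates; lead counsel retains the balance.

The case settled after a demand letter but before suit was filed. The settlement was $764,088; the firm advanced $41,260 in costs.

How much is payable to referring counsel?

$28,271.26

Fee base is the gross recovery, $764,088; costs are reimbursed separately.
The matter settled after a demand letter but before suit was filed, so the 20% rate applies.
$764,088 × 20% = $152,817.60
Referral share: 18.5% of $152,817.60 = $28,271.26; lead counsel retains $152,817.60 − $28,271.26 = $124,546.34.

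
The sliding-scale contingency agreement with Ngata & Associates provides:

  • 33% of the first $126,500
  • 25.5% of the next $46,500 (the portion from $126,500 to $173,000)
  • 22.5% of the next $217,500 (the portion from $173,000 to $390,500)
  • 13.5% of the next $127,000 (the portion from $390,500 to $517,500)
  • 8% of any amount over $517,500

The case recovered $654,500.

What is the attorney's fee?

$130,645.00

First $126,500 at 33% = $41,745.00
Next $46,500 at 25.5% = $11,857.50
Next $217,500 at 22.5% = $48,937.50
Next $127,000 at 13.5% = $17,145.00
Remaining $137,000 at 8% = $10,960.00
Fee: $41,745.00 + $11,857.50 + $48,937.50 + $17,145.00 + $10,960.00 = $130,645.00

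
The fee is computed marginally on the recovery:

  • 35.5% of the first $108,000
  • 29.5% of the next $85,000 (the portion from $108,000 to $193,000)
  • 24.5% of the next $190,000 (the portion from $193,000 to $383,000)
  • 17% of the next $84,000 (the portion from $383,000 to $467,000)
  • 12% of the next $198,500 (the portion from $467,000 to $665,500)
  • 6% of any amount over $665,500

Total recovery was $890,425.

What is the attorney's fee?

First $108,000 at 35.5% = $38,340.00
Next $85,000 at 29.5% = $25,075.00
Next $190,000 at 24.5% = $46,550.00
Next $84,000 at 17% = $14,280.00
Next $198,500 at 12% = $23,820.00
Remaining $224,925 at 6% = $13,495.50
Fee: $38,340.00 + $25,075.00 + $46,550.00 + $14,280.00 + $23,820.00 + $13,495.50 = $161,560.50

$161,560.50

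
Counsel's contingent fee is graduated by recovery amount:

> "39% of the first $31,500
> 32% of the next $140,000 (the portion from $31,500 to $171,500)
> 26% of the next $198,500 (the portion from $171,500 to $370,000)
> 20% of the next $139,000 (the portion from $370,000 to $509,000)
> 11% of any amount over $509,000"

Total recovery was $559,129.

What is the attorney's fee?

$142,009.19

First $31,500 at 39% = $12,285.00
Next $140,000 at 32% = $44,800.00
Next $198,500 at 26% = $51,610.00
Next $139,000 at 20% = $27,800.00
Remaining $50,129 at 11% = $5,514.19
Fee: $12,285.00 + $44,800.00 + $51,610.00 + $27,800.00 + $5,514.19 = $142,009.19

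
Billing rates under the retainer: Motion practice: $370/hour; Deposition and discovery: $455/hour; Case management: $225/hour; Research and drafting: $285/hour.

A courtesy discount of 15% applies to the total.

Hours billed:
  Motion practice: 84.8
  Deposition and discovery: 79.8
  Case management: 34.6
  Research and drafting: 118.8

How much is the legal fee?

$92,928.80

Motion practice: 84.8 × $370 = $31,376.00
Deposition and discovery: 79.8 × $455 = $36,309.00
Case management: 34.6 × $225 = $7,785.00
Research and drafting: 118.8 × $285 = $33,858.00
Subtotal: $109,328.00
Less 15% discount: −$16,399.20
Total: $109,328.00 − $16,399.20 = $92,928.80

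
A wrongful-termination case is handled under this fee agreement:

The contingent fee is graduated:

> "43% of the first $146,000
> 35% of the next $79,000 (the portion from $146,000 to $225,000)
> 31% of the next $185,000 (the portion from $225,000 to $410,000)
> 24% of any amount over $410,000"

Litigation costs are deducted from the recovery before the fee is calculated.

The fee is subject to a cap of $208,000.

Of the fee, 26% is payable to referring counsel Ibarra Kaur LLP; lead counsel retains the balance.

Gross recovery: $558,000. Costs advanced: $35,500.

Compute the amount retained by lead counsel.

$129,337.20

Fee base (net of costs): $558,000 − $35,500 = $522,500
First $146,000 at 43% = $62,780.00
Next $79,000 at 35% = $27,650.00
Next $185,000 at 31% = $57,350.00
Remaining $112,500 at 24% = $27,000.00
Fee: $62,780.00 + $27,650.00 + $57,350.00 + $27,000.00 = $174,780.00
$174,780.00 is under the $208,000 cap.
Referral share: 26% of $174,780.00 = $45,442.80; lead counsel retains $174,780.00 − $45,442.80 = $129,337.20.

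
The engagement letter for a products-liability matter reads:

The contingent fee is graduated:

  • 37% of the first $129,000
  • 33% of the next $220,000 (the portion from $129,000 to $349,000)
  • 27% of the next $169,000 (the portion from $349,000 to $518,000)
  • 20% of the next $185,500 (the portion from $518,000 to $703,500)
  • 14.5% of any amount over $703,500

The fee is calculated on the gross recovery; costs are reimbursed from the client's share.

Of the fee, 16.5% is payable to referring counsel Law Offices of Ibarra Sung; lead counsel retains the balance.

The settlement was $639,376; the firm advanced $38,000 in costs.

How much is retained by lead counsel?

$158,846.39

Fee base is the gross recovery, $639,376; costs are reimbursed separately.
First $129,000 at 37% = $47,730.00
Next $220,000 at 33% = $72,600.00
Next $169,000 at 27% = $45,630.00
Remaining $121,376 at 20% = $24,275.20
Fee: $47,730.00 + $72,600.00 + $45,630.00 + $24,275.20 = $190,235.20
Referral share: 16.5% of $190,235.20 = $31,388.81; lead counsel retains $190,235.20 − $31,388.81 = $158,846.39.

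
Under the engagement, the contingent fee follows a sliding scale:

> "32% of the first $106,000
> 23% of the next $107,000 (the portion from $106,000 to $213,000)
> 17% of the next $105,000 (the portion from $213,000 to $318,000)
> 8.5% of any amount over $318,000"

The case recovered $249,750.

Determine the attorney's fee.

$64,777.50

First $106,000 at 32% = $33,920.00
Next $107,000 at 23% = $24,610.00
Remaining $36,750 at 17% = $6,247.50
Fee: $33,920.00 + $24,610.00 + $6,247.50 = $64,777.50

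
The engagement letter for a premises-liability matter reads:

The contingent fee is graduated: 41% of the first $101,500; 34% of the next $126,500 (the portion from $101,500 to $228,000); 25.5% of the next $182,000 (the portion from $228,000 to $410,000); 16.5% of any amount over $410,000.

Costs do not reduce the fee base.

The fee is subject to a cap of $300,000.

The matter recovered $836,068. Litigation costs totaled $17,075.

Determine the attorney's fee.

Fee base is the gross recovery, $836,068; costs are reimbursed separately.
First $101,500 at 41% = $41,615.00
Next $126,500 at 34% = $43,010.00
Next $182,000 at 25.5% = $46,410.00
Remaining $426,068 at 16.5% = $70,301.22
Fee: $41,615.00 + $43,010.00 + $46,410.00 + $70,301.22 = $201,336.22
$201,336.22 is under the $300,000 cap.

$201,336.22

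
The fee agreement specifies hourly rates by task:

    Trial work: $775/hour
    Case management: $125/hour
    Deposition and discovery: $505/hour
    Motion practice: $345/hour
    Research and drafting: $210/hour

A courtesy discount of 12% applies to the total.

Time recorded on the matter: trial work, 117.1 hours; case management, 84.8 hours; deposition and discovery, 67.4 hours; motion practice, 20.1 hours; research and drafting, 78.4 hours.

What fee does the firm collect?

Trial work: 117.1 × $775 = $90,752.50
Case management: 84.8 × $125 = $10,600.00
Deposition and discovery: 67.4 × $505 = $34,037.00
Motion practice: 20.1 × $345 = $6,934.50
Research and drafting: 78.4 × $210 = $16,464.00
Subtotal: $158,788.00
Less 12% discount: −$19,054.56
Total: $158,788.00 − $19,054.56 = $139,733.44

$139,733.44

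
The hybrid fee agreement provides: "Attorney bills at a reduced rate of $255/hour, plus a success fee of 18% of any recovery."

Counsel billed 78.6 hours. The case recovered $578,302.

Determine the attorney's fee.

$124,137.36

Hourly: 78.6 × $255 = $20,043.00
Success fee: 18% of $578,302 = $104,094.36
Total: $20,043.00 + $104,094.36 = $124,137.36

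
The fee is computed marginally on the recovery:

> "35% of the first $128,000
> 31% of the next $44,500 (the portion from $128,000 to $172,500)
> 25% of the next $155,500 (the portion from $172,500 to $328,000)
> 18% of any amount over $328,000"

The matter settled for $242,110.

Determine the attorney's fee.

First $128,000 at 35% = $44,800.00
Next $44,500 at 31% = $13,795.00
Remaining $69,610 at 25% = $17,402.50
Fee: $44,800.00 + $13,795.00 + $17,402.50 = $75,997.50

$75,997.50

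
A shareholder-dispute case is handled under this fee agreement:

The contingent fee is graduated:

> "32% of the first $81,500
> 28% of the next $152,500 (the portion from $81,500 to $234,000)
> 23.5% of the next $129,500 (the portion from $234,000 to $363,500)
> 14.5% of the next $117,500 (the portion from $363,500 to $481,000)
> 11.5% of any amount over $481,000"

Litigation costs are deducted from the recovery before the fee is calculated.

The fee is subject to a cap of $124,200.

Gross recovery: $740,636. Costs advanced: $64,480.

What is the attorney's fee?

Fee base (net of costs): $740,636 − $64,480 = $676,156
First $81,500 at 32% = $26,080.00
Next $152,500 at 28% = $42,700.00
Next $129,500 at 23.5% = $30,432.50
Next $117,500 at 14.5% = $17,037.50
Remaining $195,156 at 11.5% = $22,442.94
Fee: $26,080.00 + $42,700.00 + $30,432.50 + $17,037.50 + $22,442.94 = $138,692.94
$138,692.94 exceeds the $124,200 cap, so the fee is capped at $124,200.00.

$124,200.00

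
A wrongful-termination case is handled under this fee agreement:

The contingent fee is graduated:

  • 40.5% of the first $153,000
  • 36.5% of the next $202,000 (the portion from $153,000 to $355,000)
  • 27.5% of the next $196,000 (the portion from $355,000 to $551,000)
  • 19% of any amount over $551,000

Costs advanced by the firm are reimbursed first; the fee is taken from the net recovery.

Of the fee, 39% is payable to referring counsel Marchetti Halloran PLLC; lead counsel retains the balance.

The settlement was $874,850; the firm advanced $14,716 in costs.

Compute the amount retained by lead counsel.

$151,481.58

Fee base (net of costs): $874,850 − $14,716 = $860,134
First $153,000 at 40.5% = $61,965.00
Next $202,000 at 36.5% = $73,730.00
Next $196,000 at 27.5% = $53,900.00
Remaining $309,134 at 19% = $58,735.46
Fee: $61,965.00 + $73,730.00 + $53,900.00 + $58,735.46 = $248,330.46
Referral share: 39% of $248,330.46 = $96,848.88; lead counsel retains $248,330.46 − $96,848.88 = $151,481.58.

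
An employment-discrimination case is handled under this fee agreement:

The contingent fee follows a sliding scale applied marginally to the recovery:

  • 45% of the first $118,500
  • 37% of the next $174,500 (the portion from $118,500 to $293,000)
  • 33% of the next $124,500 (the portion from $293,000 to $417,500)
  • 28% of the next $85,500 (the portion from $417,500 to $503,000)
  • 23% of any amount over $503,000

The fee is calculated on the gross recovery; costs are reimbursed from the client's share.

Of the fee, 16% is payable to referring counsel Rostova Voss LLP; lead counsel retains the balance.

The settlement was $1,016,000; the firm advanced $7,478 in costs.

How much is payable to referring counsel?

Fee base is the gross recovery, $1,016,000; costs are reimbursed separately.
First $118,500 at 45% = $53,325.00
Next $174,500 at 37% = $64,565.00
Next $124,500 at 33% = $41,085.00
Next $85,500 at 28% = $23,940.00
Remaining $513,000 at 23% = $117,990.00
Fee: $53,325.00 + $64,565.00 + $41,085.00 + $23,940.00 + $117,990.00 = $300,905.00
Referral share: 16% of $300,905.00 = $48,144.80; lead counsel retains $300,905.00 − $48,144.80 = $252,760.20.

$48,144.80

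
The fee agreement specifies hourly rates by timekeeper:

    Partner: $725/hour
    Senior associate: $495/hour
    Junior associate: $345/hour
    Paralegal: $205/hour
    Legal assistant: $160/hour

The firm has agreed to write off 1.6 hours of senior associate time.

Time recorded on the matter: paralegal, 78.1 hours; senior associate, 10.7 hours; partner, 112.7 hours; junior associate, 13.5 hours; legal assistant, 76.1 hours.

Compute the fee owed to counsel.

$119,056.00

Partner: 112.7 × $725 = $81,707.50
Senior associate: 10.7 × $495 = $5,296.50
Junior associate: 13.5 × $345 = $4,657.50
Paralegal: 78.1 × $205 = $16,010.50
Legal assistant: 76.1 × $160 = $12,176.00
Subtotal: $119,848.00
Write-off: 1.6 × $495 = $792.00
Total: $119,848.00 − $792.00 = $119,056.00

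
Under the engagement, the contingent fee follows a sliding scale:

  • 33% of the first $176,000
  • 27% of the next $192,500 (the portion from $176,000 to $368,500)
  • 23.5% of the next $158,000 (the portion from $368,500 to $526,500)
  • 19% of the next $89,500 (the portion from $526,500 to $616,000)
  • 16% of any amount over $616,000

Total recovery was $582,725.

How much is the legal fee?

First $176,000 at 33% = $58,080.00
Next $192,500 at 27% = $51,975.00
Next $158,000 at 23.5% = $37,130.00
Remaining $56,225 at 19% = $10,682.75
Fee: $58,080.00 + $51,975.00 + $37,130.00 + $10,682.75 = $157,867.75

$157,867.75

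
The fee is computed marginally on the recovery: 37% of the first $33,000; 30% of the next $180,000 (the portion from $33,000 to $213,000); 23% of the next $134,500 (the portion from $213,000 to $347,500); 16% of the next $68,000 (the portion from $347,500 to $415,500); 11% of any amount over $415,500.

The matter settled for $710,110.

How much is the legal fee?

$140,432.10

First $33,000 at 37% = $12,210.00
Next $180,000 at 30% = $54,000.00
Next $134,500 at 23% = $30,935.00
Next $68,000 at 16% = $10,880.00
Remaining $294,610 at 11% = $32,407.10
Fee: $12,210.00 + $54,000.00 + $30,935.00 + $10,880.00 + $32,407.10 = $140,432.10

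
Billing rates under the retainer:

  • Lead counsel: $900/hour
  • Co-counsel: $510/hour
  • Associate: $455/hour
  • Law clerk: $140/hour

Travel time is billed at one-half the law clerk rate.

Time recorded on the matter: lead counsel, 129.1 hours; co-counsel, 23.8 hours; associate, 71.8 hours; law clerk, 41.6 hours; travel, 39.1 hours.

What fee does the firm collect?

$169,558.00

Lead counsel: 129.1 × $900 = $116,190.00
Co-counsel: 23.8 × $510 = $12,138.00
Associate: 71.8 × $455 = $32,669.00
Law clerk: 41.6 × $140 = $5,824.00
Subtotal: $116,190.00 + $12,138.00 + $32,669.00 + $5,824.00 = $166,821.00
Travel: 39.1 × ($140 ÷ 2) = 39.1 × $70.00 = $2,737.00
Total: $166,821.00 + $2,737.00 = $169,558.00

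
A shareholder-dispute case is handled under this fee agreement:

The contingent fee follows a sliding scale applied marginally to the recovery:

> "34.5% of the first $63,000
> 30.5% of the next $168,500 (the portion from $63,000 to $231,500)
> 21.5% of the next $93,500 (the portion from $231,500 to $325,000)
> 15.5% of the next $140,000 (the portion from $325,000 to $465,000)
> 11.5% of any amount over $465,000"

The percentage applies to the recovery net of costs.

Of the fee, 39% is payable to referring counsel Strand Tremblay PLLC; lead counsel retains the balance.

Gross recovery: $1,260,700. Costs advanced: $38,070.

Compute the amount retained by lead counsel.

$123,255.04

Fee base (net of costs): $1,260,700 − $38,070 = $1,222,630
First $63,000 at 34.5% = $21,735.00
Next $168,500 at 30.5% = $51,392.50
Next $93,500 at 21.5% = $20,102.50
Next $140,000 at 15.5% = $21,700.00
Remaining $757,630 at 11.5% = $87,127.45
Fee: $21,735.00 + $51,392.50 + $20,102.50 + $21,700.00 + $87,127.45 = $202,057.45
Referral share: 39% of $202,057.45 = $78,802.41; lead counsel retains $202,057.45 − $78,802.41 = $123,255.04.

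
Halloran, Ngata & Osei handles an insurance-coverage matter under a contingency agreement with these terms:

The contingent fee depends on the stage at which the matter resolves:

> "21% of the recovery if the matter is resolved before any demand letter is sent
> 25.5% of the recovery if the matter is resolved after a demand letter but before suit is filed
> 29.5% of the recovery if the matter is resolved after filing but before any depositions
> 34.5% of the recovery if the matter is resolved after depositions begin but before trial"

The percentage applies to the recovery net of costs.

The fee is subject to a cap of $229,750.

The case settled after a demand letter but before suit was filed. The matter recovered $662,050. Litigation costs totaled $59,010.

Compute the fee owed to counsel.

$153,775.20

Fee base (net of costs): $662,050 − $59,010 = $603,040
The matter settled after a demand letter but before suit was filed, so the 25.5% rate applies.
$603,040 × 25.5% = $153,775.20
$153,775.20 is under the $229,750 cap.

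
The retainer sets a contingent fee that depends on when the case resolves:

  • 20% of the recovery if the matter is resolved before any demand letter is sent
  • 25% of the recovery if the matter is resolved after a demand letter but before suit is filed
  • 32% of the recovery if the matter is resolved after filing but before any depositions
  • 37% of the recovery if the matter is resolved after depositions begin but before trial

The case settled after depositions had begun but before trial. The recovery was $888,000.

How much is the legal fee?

$328,560.00

The matter settled after depositions had begun but before trial, so the 37% rate applies.
$888,000 × 37% = $328,560.00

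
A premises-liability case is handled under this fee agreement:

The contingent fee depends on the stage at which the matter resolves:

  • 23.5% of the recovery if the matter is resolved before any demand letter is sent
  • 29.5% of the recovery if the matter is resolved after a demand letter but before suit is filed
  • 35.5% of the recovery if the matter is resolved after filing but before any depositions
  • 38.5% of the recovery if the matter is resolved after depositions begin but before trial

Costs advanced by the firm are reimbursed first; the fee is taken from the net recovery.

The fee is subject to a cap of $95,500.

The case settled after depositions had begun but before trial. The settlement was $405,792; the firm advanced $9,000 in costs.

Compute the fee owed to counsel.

Fee base (net of costs): $405,792 − $9,000 = $396,792
The matter settled after depositions had begun but before trial, so the 38.5% rate applies.
$396,792 × 38.5% = $152,764.92
$152,764.92 exceeds the $95,500 cap, so the fee is capped at $95,500.00.

$95,500.00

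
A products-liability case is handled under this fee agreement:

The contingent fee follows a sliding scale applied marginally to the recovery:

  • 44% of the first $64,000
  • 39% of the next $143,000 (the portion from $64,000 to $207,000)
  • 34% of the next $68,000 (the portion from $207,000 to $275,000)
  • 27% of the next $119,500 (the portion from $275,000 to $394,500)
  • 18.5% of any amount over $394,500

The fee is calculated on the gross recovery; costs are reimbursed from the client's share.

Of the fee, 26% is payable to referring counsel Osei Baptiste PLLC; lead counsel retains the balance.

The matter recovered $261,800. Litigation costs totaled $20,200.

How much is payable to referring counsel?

Fee base is the gross recovery, $261,800; costs are reimbursed separately.
First $64,000 at 44% = $28,160.00
Next $143,000 at 39% = $55,770.00
Remaining $54,800 at 34% = $18,632.00
Fee: $28,160.00 + $55,770.00 + $18,632.00 = $102,562.00
Referral share: 26% of $102,562.00 = $26,666.12; lead counsel retains $102,562.00 − $26,666.12 = $75,895.88.

$26,666.12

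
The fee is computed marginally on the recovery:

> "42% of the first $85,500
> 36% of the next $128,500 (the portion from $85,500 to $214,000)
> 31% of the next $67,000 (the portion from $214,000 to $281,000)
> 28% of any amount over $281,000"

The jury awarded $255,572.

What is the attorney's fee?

First $85,500 at 42% = $35,910.00
Next $128,500 at 36% = $46,260.00
Remaining $41,572 at 31% = $12,887.32
Fee: $35,910.00 + $46,260.00 + $12,887.32 = $95,057.32

$95,057.32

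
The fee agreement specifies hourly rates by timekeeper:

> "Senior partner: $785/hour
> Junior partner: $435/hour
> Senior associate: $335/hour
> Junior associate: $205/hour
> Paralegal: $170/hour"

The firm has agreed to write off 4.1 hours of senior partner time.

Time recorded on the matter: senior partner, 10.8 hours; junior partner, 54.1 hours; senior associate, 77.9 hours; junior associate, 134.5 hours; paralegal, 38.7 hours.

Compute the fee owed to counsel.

Senior partner: 10.8 × $785 = $8,478.00
Junior partner: 54.1 × $435 = $23,533.50
Senior associate: 77.9 × $335 = $26,096.50
Junior associate: 134.5 × $205 = $27,572.50
Paralegal: 38.7 × $170 = $6,579.00
Subtotal: $92,259.50
Write-off: 4.1 × $785 = $3,218.50
Total: $92,259.50 − $3,218.50 = $89,041.00

$89,041.00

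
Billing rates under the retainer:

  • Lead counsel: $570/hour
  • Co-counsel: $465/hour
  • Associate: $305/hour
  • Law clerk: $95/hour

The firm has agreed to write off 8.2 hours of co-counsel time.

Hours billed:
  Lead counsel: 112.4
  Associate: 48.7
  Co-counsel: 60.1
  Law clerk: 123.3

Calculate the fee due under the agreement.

Lead counsel: 112.4 × $570 = $64,068.00
Co-counsel: 60.1 × $465 = $27,946.50
Associate: 48.7 × $305 = $14,853.50
Law clerk: 123.3 × $95 = $11,713.50
Subtotal: $118,581.50
Write-off: 8.2 × $465 = $3,813.00
Total: $118,581.50 − $3,813.00 = $114,768.50

$114,768.50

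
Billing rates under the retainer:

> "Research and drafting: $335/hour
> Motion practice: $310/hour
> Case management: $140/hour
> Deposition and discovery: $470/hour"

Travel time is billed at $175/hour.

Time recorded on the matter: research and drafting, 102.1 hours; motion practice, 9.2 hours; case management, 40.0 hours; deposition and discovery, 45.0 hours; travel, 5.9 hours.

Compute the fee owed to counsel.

$64,838.00

Research and drafting: 102.1 × $335 = $34,203.50
Motion practice: 9.2 × $310 = $2,852.00
Case management: 40.0 × $140 = $5,600.00
Deposition and discovery: 45.0 × $470 = $21,150.00
Subtotal: $34,203.50 + $2,852.00 + $5,600.00 + $21,150.00 = $63,805.50
Travel: 5.9 × $175 = $1,032.50
Total: $63,805.50 + $1,032.50 = $64,838.00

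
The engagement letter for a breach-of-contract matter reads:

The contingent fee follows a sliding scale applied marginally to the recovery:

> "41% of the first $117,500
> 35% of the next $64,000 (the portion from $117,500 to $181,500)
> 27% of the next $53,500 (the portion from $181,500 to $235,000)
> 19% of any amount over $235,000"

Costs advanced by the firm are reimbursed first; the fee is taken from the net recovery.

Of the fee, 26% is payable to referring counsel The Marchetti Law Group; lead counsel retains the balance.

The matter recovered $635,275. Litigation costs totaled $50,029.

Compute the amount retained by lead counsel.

Fee base (net of costs): $635,275 − $50,029 = $585,246
First $117,500 at 41% = $48,175.00
Next $64,000 at 35% = $22,400.00
Next $53,500 at 27% = $14,445.00
Remaining $350,246 at 19% = $66,546.74
Fee: $48,175.00 + $22,400.00 + $14,445.00 + $66,546.74 = $151,566.74
Referral share: 26% of $151,566.74 = $39,407.35; lead counsel retains $151,566.74 − $39,407.35 = $112,159.39.

$112,159.39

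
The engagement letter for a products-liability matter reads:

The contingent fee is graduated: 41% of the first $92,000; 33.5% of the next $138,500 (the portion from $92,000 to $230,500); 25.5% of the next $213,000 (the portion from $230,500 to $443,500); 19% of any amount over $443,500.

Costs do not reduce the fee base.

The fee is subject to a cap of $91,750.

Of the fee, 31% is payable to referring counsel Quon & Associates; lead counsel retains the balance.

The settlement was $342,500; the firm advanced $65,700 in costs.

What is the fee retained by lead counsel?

Fee base is the gross recovery, $342,500; costs are reimbursed separately.
First $92,000 at 41% = $37,720.00
Next $138,500 at 33.5% = $46,397.50
Remaining $112,000 at 25.5% = $28,560.00
Fee: $37,720.00 + $46,397.50 + $28,560.00 = $112,677.50
$112,677.50 exceeds the $91,750 cap, so the fee is capped at $91,750.00.
Referral share: 31% of $91,750.00 = $28,442.50; lead counsel retains $91,750.00 − $28,442.50 = $63,307.50.

$63,307.50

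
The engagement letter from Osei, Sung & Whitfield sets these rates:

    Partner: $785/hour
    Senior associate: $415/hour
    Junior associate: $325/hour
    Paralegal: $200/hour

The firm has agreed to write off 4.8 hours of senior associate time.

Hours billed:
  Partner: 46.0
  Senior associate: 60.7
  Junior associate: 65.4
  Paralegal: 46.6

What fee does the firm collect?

Partner: 46.0 × $785 = $36,110.00
Senior associate: 60.7 × $415 = $25,190.50
Junior associate: 65.4 × $325 = $21,255.00
Paralegal: 46.6 × $200 = $9,320.00
Subtotal: $91,875.50
Write-off: 4.8 × $415 = $1,992.00
Total: $91,875.50 − $1,992.00 = $89,883.50

$89,883.50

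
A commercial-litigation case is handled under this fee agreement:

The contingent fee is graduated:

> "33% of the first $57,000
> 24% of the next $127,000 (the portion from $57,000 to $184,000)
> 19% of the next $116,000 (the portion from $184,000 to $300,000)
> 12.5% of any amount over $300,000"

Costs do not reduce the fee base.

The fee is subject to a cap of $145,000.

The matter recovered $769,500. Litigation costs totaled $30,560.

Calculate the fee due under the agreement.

Fee base is the gross recovery, $769,500; costs are reimbursed separately.
First $57,000 at 33% = $18,810.00
Next $127,000 at 24% = $30,480.00
Next $116,000 at 19% = $22,040.00
Remaining $469,500 at 12.5% = $58,687.50
Fee: $18,810.00 + $30,480.00 + $22,040.00 + $58,687.50 = $130,017.50
$130,017.50 is under the $145,000 cap.

$130,017.50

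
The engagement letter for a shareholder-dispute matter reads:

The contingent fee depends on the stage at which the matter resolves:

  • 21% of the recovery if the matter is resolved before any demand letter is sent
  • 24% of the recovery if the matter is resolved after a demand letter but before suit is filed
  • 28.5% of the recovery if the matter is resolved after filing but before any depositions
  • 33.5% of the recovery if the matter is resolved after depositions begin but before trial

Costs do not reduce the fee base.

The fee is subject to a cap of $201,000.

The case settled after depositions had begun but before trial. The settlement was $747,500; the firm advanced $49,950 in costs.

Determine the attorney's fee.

$201,000.00

Fee base is the gross recovery, $747,500; costs are reimbursed separately.
The matter settled after depositions had begun but before trial, so the 33.5% rate applies.
$747,500 × 33.5% = $250,412.50
$250,412.50 exceeds the $201,000 cap, so the fee is capped at $201,000.00.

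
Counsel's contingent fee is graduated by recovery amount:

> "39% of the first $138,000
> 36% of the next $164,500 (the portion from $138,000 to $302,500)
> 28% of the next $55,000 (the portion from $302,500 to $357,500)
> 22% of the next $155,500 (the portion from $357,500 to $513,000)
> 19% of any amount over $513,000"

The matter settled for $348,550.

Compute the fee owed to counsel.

First $138,000 at 39% = $53,820.00
Next $164,500 at 36% = $59,220.00
Remaining $46,050 at 28% = $12,894.00
Fee: $53,820.00 + $59,220.00 + $12,894.00 = $125,934.00

$125,934.00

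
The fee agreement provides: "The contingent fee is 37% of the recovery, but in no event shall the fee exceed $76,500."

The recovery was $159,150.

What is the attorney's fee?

37% of $159,150 = $58,885.50
That is under the $76,500 cap.

$58,885.50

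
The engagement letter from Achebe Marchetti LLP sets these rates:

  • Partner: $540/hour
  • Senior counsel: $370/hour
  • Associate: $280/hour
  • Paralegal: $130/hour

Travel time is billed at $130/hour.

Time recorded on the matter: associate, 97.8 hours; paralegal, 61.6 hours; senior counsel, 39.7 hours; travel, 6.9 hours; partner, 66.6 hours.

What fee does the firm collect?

Partner: 66.6 × $540 = $35,964.00
Senior counsel: 39.7 × $370 = $14,689.00
Associate: 97.8 × $280 = $27,384.00
Paralegal: 61.6 × $130 = $8,008.00
Subtotal: $35,964.00 + $14,689.00 + $27,384.00 + $8,008.00 = $86,045.00
Travel: 6.9 × $130 = $897.00
Total: $86,045.00 + $897.00 = $86,942.00

$86,942.00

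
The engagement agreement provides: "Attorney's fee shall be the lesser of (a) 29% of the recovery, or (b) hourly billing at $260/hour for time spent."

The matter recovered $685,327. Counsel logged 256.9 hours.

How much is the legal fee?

(a) 29% of $685,327 = $198,744.83
(b) 256.9 × $260 = $66,794.00
The lesser is (b): $66,794.00.

$66,794.00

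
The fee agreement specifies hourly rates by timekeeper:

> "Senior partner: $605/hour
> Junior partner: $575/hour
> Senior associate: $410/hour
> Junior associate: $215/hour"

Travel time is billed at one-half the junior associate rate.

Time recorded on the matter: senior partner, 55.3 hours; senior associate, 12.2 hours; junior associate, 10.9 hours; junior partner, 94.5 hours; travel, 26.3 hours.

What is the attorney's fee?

Senior partner: 55.3 × $605 = $33,456.50
Junior partner: 94.5 × $575 = $54,337.50
Senior associate: 12.2 × $410 = $5,002.00
Junior associate: 10.9 × $215 = $2,343.50
Subtotal: $33,456.50 + $54,337.50 + $5,002.00 + $2,343.50 = $95,139.50
Travel: 26.3 × ($215 ÷ 2) = 26.3 × $107.50 = $2,827.25
Total: $95,139.50 + $2,827.25 = $97,966.75

$97,966.75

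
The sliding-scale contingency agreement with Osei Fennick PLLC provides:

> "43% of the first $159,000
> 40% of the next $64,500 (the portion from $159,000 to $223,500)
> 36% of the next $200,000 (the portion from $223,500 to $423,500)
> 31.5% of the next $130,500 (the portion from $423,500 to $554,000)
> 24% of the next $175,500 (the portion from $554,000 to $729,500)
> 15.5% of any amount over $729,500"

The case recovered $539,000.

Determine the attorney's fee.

First $159,000 at 43% = $68,370.00
Next $64,500 at 40% = $25,800.00
Next $200,000 at 36% = $72,000.00
Remaining $115,500 at 31.5% = $36,382.50
Fee: $68,370.00 + $25,800.00 + $72,000.00 + $36,382.50 = $202,552.50

$202,552.50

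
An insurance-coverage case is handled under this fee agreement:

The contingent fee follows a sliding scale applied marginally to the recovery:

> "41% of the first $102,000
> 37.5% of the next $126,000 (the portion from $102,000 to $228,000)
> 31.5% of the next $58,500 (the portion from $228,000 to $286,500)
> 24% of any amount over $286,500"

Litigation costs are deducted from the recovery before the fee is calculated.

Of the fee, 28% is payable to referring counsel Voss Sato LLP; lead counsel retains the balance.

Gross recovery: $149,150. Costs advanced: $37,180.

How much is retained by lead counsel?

Fee base (net of costs): $149,150 − $37,180 = $111,970
First $102,000 at 41% = $41,820.00
Remaining $9,970 at 37.5% = $3,738.75
Fee: $41,820.00 + $3,738.75 = $45,558.75
Referral share: 28% of $45,558.75 = $12,756.45; lead counsel retains $45,558.75 − $12,756.45 = $32,802.30.

$32,802.30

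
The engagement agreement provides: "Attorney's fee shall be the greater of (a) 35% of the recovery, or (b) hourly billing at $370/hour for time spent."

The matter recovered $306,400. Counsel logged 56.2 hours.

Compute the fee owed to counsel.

$107,240.00

(a) 35% of $306,400 = $107,240.00
(b) 56.2 × $370 = $20,794.00
The greater is (a): $107,240.00.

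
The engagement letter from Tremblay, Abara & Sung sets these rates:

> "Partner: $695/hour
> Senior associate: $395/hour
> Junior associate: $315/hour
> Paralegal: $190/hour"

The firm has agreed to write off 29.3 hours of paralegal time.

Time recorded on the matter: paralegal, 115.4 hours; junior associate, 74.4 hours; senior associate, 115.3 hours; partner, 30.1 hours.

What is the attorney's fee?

$106,258.00

Partner: 30.1 × $695 = $20,919.50
Senior associate: 115.3 × $395 = $45,543.50
Junior associate: 74.4 × $315 = $23,436.00
Paralegal: 115.4 × $190 = $21,926.00
Subtotal: $111,825.00
Write-off: 29.3 × $190 = $5,567.00
Total: $111,825.00 − $5,567.00 = $106,258.00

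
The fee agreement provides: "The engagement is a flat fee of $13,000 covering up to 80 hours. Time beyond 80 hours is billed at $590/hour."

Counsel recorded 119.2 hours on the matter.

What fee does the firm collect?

Flat fee: $13,000.00
Excess hours: 119.2 − 80 = 39.2
Overrun: 39.2 × $590 = $23,128.00
Total: $13,000.00 + $23,128.00 = $36,128.00

$36,128.00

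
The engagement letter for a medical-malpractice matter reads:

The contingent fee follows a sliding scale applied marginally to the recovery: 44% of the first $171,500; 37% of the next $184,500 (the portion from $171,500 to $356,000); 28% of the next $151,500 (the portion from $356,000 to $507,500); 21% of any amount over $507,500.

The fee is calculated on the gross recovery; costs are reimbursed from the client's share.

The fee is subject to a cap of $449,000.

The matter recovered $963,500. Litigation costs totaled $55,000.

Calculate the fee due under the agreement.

Fee base is the gross recovery, $963,500; costs are reimbursed separately.
First $171,500 at 44% = $75,460.00
Next $184,500 at 37% = $68,265.00
Next $151,500 at 28% = $42,420.00
Remaining $456,000 at 21% = $95,760.00
Fee: $75,460.00 + $68,265.00 + $42,420.00 + $95,760.00 = $281,905.00
$281,905.00 is under the $449,000 cap.

$281,905.00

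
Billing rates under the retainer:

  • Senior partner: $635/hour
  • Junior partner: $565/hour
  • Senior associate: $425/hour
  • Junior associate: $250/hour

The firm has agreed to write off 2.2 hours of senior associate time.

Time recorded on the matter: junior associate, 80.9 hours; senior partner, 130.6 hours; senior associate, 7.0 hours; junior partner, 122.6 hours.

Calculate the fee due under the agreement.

Senior partner: 130.6 × $635 = $82,931.00
Junior partner: 122.6 × $565 = $69,269.00
Senior associate: 7.0 × $425 = $2,975.00
Junior associate: 80.9 × $250 = $20,225.00
Subtotal: $175,400.00
Write-off: 2.2 × $425 = $935.00
Total: $175,400.00 − $935.00 = $174,465.00

$174,465.00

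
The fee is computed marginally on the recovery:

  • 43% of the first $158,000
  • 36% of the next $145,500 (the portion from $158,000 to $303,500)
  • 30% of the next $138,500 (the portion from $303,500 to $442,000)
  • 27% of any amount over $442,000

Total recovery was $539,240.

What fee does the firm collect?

First $158,000 at 43% = $67,940.00
Next $145,500 at 36% = $52,380.00
Next $138,500 at 30% = $41,550.00
Remaining $97,240 at 27% = $26,254.80
Fee: $67,940.00 + $52,380.00 + $41,550.00 + $26,254.80 = $188,124.80

$188,124.80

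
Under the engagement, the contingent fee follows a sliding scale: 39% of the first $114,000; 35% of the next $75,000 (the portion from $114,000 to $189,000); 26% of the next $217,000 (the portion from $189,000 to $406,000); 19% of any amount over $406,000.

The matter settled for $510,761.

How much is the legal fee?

$147,034.59

First $114,000 at 39% = $44,460.00
Next $75,000 at 35% = $26,250.00
Next $217,000 at 26% = $56,420.00
Remaining $104,761 at 19% = $19,904.59
Fee: $44,460.00 + $26,250.00 + $56,420.00 + $19,904.59 = $147,034.59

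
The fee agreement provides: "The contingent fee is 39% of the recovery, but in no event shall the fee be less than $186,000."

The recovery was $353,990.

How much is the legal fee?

$186,000.00

39% of $353,990 = $138,056.10
That is below the $186,000 minimum, so the minimum applies.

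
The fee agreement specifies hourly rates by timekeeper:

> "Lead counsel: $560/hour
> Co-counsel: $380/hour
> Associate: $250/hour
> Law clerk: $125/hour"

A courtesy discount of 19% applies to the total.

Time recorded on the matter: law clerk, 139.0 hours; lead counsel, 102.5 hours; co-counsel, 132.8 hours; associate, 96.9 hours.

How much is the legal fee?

$121,065.84

Lead counsel: 102.5 × $560 = $57,400.00
Co-counsel: 132.8 × $380 = $50,464.00
Associate: 96.9 × $250 = $24,225.00
Law clerk: 139.0 × $125 = $17,375.00
Subtotal: $149,464.00
Less 19% discount: −$28,398.16
Total: $149,464.00 − $28,398.16 = $121,065.84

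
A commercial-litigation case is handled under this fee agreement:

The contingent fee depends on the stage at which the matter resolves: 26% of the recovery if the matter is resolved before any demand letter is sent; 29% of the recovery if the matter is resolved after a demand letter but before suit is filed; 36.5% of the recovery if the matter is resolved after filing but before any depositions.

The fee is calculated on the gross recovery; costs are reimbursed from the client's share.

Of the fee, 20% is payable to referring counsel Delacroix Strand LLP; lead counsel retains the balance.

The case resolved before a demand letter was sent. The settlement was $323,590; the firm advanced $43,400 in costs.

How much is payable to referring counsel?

$16,826.68

Fee base is the gross recovery, $323,590; costs are reimbursed separately.
The matter resolved before a demand letter was sent, so the 26% rate applies.
$323,590 × 26% = $84,133.40
Referral share: 20% of $84,133.40 = $16,826.68; lead counsel retains $84,133.40 − $16,826.68 = $67,306.72.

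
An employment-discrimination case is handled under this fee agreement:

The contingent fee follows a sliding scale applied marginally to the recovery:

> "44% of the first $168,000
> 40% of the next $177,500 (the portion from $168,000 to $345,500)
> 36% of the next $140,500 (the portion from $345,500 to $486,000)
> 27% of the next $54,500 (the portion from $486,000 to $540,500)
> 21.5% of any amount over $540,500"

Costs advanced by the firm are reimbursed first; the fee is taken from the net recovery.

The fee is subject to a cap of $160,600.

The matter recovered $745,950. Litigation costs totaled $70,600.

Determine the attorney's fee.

$160,600.00

Fee base (net of costs): $745,950 − $70,600 = $675,350
First $168,000 at 44% = $73,920.00
Next $177,500 at 40% = $71,000.00
Next $140,500 at 36% = $50,580.00
Next $54,500 at 27% = $14,715.00
Remaining $134,850 at 21.5% = $28,992.75
Fee: $73,920.00 + $71,000.00 + $50,580.00 + $14,715.00 + $28,992.75 = $239,207.75
$239,207.75 exceeds the $160,600 cap, so the fee is capped at $160,600.00.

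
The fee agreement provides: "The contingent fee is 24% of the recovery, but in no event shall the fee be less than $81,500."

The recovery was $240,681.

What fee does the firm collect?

$81,500.00

24% of $240,681 = $57,763.44
That is below the $81,500 minimum, so the minimum applies.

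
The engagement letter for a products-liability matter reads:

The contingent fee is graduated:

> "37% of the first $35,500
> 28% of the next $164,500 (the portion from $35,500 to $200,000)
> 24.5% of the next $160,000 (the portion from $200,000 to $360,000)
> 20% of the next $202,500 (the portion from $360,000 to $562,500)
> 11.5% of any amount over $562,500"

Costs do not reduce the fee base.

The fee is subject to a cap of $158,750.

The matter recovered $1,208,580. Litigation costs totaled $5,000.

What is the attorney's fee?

$158,750.00

Fee base is the gross recovery, $1,208,580; costs are reimbursed separately.
First $35,500 at 37% = $13,135.00
Next $164,500 at 28% = $46,060.00
Next $160,000 at 24.5% = $39,200.00
Next $202,500 at 20% = $40,500.00
Remaining $646,080 at 11.5% = $74,299.20
Fee: $13,135.00 + $46,060.00 + $39,200.00 + $40,500.00 + $74,299.20 = $213,194.20
$213,194.20 exceeds the $158,750 cap, so the fee is capped at $158,750.00.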